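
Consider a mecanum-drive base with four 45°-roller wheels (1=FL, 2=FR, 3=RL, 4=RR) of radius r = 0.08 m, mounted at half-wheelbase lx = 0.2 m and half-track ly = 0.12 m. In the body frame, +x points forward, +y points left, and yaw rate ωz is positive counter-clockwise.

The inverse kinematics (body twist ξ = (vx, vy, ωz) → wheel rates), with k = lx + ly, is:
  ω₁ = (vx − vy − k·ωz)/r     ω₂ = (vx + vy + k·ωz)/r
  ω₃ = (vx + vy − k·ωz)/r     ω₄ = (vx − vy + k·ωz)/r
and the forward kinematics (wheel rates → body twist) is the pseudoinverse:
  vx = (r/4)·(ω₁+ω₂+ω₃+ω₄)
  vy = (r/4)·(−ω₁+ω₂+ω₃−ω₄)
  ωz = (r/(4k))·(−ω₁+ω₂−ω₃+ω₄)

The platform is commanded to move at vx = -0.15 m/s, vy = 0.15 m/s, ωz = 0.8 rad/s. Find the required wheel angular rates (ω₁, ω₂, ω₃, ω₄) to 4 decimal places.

(-6.9500, 3.2000, -3.2000, -0.5500)

k = lx + ly = 0.2 + 0.12 = 0.3200;  k·ωz = 0.3200·0.8 = 0.2560
ω₁ (FL) = (vx − vy − k·ωz)/r = -0.5560/0.08 = -6.9500
ω₂ (FR) = (vx + vy + k·ωz)/r = 0.2560/0.08 = 3.2000
ω₃ (RL) = (vx + vy − k·ωz)/r = -0.2560/0.08 = -3.2000
ω₄ (RR) = (vx − vy + k·ωz)/r = -0.0440/0.08 = -0.5500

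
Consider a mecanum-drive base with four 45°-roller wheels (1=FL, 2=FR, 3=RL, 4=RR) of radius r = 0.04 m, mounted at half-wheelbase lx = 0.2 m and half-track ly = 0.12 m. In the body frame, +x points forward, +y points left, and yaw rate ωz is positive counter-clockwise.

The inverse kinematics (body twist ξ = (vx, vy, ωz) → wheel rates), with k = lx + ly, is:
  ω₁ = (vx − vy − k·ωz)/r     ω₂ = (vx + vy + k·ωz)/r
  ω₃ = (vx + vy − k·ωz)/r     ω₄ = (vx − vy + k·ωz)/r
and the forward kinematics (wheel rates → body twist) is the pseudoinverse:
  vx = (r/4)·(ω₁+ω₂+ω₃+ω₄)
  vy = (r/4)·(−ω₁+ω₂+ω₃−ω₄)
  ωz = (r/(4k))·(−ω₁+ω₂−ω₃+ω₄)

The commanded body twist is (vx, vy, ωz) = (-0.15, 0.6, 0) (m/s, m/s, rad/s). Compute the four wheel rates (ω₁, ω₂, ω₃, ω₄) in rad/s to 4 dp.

k = lx + ly = 0.2 + 0.12 = 0.3200;  k·ωz = 0.3200·0 = 0.0000
ω₁ (FL) = (vx − vy − k·ωz)/r = -0.7500/0.04 = -18.7500
ω₂ (FR) = (vx + vy + k·ωz)/r = 0.4500/0.04 = 11.2500
ω₃ (RL) = (vx + vy − k·ωz)/r = 0.4500/0.04 = 11.2500
ω₄ (RR) = (vx − vy + k·ωz)/r = -0.7500/0.04 = -18.7500

(-18.7500, 11.2500, 11.2500, -18.7500)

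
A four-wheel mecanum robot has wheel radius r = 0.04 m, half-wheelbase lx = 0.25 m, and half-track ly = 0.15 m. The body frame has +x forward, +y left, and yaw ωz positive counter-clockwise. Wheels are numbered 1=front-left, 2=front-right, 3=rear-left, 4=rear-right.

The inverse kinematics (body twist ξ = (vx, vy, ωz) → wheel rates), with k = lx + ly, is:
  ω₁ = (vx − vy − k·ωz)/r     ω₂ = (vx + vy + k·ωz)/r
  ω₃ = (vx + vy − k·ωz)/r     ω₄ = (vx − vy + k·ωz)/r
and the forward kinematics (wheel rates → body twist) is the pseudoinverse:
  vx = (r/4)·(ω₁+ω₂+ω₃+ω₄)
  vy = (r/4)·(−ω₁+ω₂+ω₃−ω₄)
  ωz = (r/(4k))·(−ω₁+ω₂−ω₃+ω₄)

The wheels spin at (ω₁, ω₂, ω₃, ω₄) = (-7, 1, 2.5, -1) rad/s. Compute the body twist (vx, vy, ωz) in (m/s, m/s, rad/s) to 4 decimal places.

(-0.0450, 0.1150, 0.1125)

k = lx + ly = 0.25 + 0.15 = 0.4000
ω₁+ω₂+ω₃+ω₄ = -4.5000  →  vx = (0.04/4)·-4.5000 = -0.0450
−ω₁+ω₂+ω₃−ω₄ = 11.5000  →  vy = (0.04/4)·11.5000 = 0.1150
−ω₁+ω₂−ω₃+ω₄ = 4.5000  →  ωz = (0.04/1.6000)·4.5000 = 0.1125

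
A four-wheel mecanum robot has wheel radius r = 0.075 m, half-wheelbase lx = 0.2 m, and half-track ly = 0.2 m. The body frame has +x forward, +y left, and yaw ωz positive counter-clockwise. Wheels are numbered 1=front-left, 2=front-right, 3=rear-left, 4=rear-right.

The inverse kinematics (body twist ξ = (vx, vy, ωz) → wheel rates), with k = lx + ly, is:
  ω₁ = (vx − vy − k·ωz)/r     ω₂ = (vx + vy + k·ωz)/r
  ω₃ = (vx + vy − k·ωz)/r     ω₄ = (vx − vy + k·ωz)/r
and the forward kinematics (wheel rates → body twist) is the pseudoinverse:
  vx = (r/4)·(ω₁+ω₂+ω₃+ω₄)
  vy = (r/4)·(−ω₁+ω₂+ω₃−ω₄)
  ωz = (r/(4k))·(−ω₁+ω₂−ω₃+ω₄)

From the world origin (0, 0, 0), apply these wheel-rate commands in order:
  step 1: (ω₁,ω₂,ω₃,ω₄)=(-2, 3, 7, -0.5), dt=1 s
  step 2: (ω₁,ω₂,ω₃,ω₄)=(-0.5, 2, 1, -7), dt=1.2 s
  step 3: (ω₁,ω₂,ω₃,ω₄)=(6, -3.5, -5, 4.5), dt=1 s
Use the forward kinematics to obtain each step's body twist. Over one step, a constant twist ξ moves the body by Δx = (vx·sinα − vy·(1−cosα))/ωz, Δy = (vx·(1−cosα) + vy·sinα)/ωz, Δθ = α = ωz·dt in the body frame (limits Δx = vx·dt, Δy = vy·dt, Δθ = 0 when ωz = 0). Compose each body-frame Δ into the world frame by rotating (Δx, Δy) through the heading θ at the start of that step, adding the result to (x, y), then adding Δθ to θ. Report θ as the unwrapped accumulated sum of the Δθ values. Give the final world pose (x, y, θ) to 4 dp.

step 1: ξ=(vx,vy,ωz)=(0.1406, 0.2344, -0.1172), dt=1.0 → body Δ=(0.1540, 0.2256, -0.1172) → world pose (0.1540, 0.2256, -0.1172)
step 2: ξ=(vx,vy,ωz)=(-0.0844, 0.1969, -0.2578), dt=1.2 → body Δ=(-0.0634, 0.2480, -0.3094) → world pose (0.1201, 0.4794, -0.4266)
step 3: ξ=(vx,vy,ωz)=(0.0375, -0.3562, 0.0000), dt=1.0 → body Δ=(0.0375, -0.3562, 0.0000) → world pose (0.0068, 0.1395, -0.4266)

(0.0068, 0.1395, -0.4266)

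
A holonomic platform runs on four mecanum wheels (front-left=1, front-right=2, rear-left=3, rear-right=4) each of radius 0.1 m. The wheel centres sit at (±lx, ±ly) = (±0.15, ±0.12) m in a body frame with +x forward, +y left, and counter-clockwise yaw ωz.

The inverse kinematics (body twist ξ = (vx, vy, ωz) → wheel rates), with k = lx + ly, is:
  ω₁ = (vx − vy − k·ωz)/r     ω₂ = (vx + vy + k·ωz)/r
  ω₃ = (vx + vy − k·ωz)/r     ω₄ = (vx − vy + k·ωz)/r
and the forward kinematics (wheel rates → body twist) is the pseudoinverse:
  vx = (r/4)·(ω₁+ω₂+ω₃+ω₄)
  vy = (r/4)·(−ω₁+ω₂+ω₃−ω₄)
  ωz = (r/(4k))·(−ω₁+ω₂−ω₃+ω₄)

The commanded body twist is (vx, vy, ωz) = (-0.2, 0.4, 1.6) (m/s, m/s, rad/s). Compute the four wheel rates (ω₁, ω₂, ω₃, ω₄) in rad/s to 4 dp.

k = lx + ly = 0.15 + 0.12 = 0.2700;  k·ωz = 0.2700·1.6 = 0.4320
ω₁ (FL) = (vx − vy − k·ωz)/r = -1.0320/0.1 = -10.3200
ω₂ (FR) = (vx + vy + k·ωz)/r = 0.6320/0.1 = 6.3200
ω₃ (RL) = (vx + vy − k·ωz)/r = -0.2320/0.1 = -2.3200
ω₄ (RR) = (vx − vy + k·ωz)/r = -0.1680/0.1 = -1.6800

(-10.3200, 6.3200, -2.3200, -1.6800)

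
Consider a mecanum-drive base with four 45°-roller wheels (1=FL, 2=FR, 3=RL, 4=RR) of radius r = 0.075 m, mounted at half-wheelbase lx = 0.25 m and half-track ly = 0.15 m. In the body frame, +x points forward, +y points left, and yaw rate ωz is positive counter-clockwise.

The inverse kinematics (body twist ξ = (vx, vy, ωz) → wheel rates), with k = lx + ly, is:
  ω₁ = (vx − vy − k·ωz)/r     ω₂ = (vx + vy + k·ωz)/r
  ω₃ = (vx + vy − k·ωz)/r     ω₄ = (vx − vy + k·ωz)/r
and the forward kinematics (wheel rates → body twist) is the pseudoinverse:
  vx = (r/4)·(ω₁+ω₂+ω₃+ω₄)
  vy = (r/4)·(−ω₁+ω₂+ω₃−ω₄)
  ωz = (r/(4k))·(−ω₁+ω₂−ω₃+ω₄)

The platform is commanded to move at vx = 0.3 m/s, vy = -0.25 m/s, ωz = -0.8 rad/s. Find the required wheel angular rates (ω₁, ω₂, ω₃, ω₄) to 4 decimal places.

(11.6000, -3.6000, 4.9333, 3.0667)

k = lx + ly = 0.25 + 0.15 = 0.4000;  k·ωz = 0.4000·-0.8 = -0.3200
ω₁ (FL) = (vx − vy − k·ωz)/r = 0.8700/0.075 = 11.6000
ω₂ (FR) = (vx + vy + k·ωz)/r = -0.2700/0.075 = -3.6000
ω₃ (RL) = (vx + vy − k·ωz)/r = 0.3700/0.075 = 4.9333
ω₄ (RR) = (vx − vy + k·ωz)/r = 0.2300/0.075 = 3.0667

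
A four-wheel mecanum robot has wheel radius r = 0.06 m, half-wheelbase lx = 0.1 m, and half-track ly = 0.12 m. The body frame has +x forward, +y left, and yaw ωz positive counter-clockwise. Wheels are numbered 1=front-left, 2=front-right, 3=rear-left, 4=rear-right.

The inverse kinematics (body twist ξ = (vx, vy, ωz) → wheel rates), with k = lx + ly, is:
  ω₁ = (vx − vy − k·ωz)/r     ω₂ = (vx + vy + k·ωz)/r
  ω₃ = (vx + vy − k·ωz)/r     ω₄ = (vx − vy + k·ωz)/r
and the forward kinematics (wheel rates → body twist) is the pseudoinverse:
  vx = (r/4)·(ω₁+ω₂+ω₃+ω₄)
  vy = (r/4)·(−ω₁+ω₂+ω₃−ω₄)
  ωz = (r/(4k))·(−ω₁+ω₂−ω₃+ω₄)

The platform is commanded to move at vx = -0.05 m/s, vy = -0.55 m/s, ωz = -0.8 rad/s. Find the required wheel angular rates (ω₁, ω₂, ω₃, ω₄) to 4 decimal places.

(11.2667, -12.9333, -7.0667, 5.4000)

k = lx + ly = 0.1 + 0.12 = 0.2200;  k·ωz = 0.2200·-0.8 = -0.1760
ω₁ (FL) = (vx − vy − k·ωz)/r = 0.6760/0.06 = 11.2667
ω₂ (FR) = (vx + vy + k·ωz)/r = -0.7760/0.06 = -12.9333
ω₃ (RL) = (vx + vy − k·ωz)/r = -0.4240/0.06 = -7.0667
ω₄ (RR) = (vx − vy + k·ωz)/r = 0.3240/0.06 = 5.4000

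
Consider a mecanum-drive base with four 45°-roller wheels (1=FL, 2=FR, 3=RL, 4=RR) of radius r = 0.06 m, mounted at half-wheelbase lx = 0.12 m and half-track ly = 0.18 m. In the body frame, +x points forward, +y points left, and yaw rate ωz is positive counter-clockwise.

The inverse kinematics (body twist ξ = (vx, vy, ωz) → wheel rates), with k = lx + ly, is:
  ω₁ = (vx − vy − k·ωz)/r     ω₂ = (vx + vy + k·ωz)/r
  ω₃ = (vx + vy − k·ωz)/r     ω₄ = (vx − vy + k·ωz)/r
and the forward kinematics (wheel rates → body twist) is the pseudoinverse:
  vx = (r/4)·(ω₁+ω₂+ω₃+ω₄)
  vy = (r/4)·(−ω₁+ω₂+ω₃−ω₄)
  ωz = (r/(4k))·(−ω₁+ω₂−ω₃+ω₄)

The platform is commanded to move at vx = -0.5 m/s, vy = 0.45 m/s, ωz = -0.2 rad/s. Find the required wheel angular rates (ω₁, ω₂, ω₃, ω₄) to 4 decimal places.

k = lx + ly = 0.12 + 0.18 = 0.3000;  k·ωz = 0.3000·-0.2 = -0.0600
ω₁ (FL) = (vx − vy − k·ωz)/r = -0.8900/0.06 = -14.8333
ω₂ (FR) = (vx + vy + k·ωz)/r = -0.1100/0.06 = -1.8333
ω₃ (RL) = (vx + vy − k·ωz)/r = 0.0100/0.06 = 0.1667
ω₄ (RR) = (vx − vy + k·ωz)/r = -1.0100/0.06 = -16.8333

(-14.8333, -1.8333, 0.1667, -16.8333)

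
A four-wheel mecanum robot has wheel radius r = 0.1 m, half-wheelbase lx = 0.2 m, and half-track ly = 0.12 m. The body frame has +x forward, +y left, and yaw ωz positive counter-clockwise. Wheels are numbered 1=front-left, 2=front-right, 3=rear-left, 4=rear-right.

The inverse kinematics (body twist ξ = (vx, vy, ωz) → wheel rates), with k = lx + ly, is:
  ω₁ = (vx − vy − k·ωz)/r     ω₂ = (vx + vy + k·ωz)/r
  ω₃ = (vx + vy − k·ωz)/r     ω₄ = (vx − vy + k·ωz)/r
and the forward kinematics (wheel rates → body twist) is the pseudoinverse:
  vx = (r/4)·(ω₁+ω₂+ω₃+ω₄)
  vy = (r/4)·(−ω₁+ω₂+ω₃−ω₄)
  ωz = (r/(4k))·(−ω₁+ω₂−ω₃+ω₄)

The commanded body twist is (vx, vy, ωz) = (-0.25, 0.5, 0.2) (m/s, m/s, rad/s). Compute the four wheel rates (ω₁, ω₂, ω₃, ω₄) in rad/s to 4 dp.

(-8.1400, 3.1400, 1.8600, -6.8600)

k = lx + ly = 0.2 + 0.12 = 0.3200;  k·ωz = 0.3200·0.2 = 0.0640
ω₁ (FL) = (vx − vy − k·ωz)/r = -0.8140/0.1 = -8.1400
ω₂ (FR) = (vx + vy + k·ωz)/r = 0.3140/0.1 = 3.1400
ω₃ (RL) = (vx + vy − k·ωz)/r = 0.1860/0.1 = 1.8600
ω₄ (RR) = (vx − vy + k·ωz)/r = -0.6860/0.1 = -6.8600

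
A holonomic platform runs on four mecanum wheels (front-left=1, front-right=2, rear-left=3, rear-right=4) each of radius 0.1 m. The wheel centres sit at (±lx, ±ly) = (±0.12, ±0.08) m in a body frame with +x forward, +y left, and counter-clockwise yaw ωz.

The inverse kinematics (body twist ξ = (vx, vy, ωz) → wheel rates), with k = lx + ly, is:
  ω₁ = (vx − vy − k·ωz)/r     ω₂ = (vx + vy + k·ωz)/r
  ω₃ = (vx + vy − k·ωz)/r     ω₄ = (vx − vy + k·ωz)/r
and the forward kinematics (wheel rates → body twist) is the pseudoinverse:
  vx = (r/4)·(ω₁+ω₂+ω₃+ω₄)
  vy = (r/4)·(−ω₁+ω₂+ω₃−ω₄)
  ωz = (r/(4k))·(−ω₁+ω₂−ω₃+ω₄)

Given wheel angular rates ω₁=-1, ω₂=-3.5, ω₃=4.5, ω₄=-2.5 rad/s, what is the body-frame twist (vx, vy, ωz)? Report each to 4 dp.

(-0.0625, 0.1125, -1.1875)

k = lx + ly = 0.12 + 0.08 = 0.2000
ω₁+ω₂+ω₃+ω₄ = -2.5000  →  vx = (0.1/4)·-2.5000 = -0.0625
−ω₁+ω₂+ω₃−ω₄ = 4.5000  →  vy = (0.1/4)·4.5000 = 0.1125
−ω₁+ω₂−ω₃+ω₄ = -9.5000  →  ωz = (0.1/0.8000)·-9.5000 = -1.1875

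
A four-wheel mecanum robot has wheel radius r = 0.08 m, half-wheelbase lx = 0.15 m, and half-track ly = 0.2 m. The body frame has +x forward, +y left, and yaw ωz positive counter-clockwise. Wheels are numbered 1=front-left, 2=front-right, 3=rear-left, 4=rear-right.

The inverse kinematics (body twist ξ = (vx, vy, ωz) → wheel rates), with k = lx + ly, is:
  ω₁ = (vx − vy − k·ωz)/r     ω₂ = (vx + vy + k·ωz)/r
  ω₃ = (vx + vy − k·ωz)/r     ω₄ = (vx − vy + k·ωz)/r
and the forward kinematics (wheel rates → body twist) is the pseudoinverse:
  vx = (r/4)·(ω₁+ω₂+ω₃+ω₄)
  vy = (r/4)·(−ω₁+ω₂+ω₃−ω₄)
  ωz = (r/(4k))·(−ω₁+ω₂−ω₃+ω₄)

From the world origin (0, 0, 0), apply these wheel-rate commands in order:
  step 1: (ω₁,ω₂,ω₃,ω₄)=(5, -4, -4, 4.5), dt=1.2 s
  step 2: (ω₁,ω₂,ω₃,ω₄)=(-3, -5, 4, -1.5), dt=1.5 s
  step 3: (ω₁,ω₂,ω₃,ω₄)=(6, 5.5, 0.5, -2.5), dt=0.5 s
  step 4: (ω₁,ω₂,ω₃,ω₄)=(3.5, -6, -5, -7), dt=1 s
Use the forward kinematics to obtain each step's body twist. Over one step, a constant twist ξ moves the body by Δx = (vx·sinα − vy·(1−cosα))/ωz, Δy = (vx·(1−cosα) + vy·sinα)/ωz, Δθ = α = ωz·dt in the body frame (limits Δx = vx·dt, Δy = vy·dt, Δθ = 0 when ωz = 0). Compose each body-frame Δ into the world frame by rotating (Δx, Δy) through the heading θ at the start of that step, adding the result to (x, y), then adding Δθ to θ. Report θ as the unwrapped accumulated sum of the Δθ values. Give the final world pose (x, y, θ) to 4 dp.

(-0.2591, -0.1233, -1.4343)

step 1: ξ=(vx,vy,ωz)=(0.0300, -0.3500, -0.0286), dt=1.2 → body Δ=(0.0288, -0.4205, -0.0343) → world pose (0.0288, -0.4205, -0.0343)
step 2: ξ=(vx,vy,ωz)=(-0.1100, 0.0700, -0.4286), dt=1.5 → body Δ=(-0.1213, 0.1492, -0.6429) → world pose (-0.0873, -0.2673, -0.6771)
step 3: ξ=(vx,vy,ωz)=(0.1900, 0.0500, -0.2000), dt=0.5 → body Δ=(0.0961, 0.0202, -0.1000) → world pose (0.0003, -0.3118, -0.7771)
step 4: ξ=(vx,vy,ωz)=(-0.2900, -0.1500, -0.6571), dt=1.0 → body Δ=(-0.3171, -0.0475, -0.6571) → world pose (-0.2591, -0.1233, -1.4343)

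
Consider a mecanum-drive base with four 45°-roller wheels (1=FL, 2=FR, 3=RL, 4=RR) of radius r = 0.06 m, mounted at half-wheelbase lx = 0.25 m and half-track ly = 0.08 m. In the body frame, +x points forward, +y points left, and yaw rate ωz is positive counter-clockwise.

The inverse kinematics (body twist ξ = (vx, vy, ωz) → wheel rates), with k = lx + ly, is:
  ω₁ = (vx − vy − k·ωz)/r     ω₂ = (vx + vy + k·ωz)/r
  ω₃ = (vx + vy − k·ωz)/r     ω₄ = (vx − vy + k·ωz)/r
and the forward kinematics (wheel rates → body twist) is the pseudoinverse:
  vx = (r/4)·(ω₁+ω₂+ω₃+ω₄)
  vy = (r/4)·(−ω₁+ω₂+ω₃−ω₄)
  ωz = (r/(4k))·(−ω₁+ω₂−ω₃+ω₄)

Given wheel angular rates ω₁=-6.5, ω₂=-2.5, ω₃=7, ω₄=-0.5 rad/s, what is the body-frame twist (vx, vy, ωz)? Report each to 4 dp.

k = lx + ly = 0.25 + 0.08 = 0.3300
ω₁+ω₂+ω₃+ω₄ = -2.5000  →  vx = (0.06/4)·-2.5000 = -0.0375
−ω₁+ω₂+ω₃−ω₄ = 11.5000  →  vy = (0.06/4)·11.5000 = 0.1725
−ω₁+ω₂−ω₃+ω₄ = -3.5000  →  ωz = (0.06/1.3200)·-3.5000 = -0.1591

(-0.0375, 0.1725, -0.1591)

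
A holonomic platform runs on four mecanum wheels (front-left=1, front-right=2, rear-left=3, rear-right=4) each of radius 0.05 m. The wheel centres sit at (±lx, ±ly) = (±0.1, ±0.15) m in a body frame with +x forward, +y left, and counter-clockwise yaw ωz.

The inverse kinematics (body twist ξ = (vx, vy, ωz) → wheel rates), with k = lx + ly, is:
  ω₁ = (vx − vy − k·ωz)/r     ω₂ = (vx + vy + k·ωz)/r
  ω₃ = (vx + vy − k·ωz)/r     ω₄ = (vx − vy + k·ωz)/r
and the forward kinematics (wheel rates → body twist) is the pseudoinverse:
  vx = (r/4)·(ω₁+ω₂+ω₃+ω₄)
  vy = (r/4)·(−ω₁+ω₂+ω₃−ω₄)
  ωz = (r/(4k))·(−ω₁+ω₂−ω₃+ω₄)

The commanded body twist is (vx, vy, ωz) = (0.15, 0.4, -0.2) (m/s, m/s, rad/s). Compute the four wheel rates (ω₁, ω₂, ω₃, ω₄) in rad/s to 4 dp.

k = lx + ly = 0.1 + 0.15 = 0.2500;  k·ωz = 0.2500·-0.2 = -0.0500
ω₁ (FL) = (vx − vy − k·ωz)/r = -0.2000/0.05 = -4.0000
ω₂ (FR) = (vx + vy + k·ωz)/r = 0.5000/0.05 = 10.0000
ω₃ (RL) = (vx + vy − k·ωz)/r = 0.6000/0.05 = 12.0000
ω₄ (RR) = (vx − vy + k·ωz)/r = -0.3000/0.05 = -6.0000

(-4.0000, 10.0000, 12.0000, -6.0000)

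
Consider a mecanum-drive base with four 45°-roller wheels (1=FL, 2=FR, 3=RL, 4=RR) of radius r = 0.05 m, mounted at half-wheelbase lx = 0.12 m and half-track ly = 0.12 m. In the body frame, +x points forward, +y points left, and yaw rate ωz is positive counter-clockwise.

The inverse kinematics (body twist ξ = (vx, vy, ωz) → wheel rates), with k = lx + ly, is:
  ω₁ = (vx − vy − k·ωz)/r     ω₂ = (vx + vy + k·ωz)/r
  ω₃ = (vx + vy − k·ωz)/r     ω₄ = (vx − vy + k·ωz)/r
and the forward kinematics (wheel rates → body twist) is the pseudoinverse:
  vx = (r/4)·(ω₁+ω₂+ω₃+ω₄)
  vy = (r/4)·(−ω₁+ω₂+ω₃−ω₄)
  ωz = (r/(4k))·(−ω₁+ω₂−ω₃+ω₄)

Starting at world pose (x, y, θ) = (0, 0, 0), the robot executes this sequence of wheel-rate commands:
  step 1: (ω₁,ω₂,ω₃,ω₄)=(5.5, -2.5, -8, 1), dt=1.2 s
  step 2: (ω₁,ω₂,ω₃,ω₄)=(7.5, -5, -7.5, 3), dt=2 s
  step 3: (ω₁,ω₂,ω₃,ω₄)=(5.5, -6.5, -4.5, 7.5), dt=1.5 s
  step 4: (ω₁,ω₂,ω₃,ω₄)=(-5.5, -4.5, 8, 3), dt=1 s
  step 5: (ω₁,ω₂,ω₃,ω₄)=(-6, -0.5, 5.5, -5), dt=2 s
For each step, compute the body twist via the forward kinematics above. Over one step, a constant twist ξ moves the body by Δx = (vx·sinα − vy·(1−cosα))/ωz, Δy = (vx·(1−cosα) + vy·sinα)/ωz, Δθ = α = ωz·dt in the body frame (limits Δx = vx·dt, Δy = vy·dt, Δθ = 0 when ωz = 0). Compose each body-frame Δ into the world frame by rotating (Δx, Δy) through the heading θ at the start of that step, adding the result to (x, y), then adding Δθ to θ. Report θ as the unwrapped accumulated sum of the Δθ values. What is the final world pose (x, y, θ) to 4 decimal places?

step 1: ξ=(vx,vy,ωz)=(-0.0500, -0.2125, 0.0521), dt=1.2 → body Δ=(-0.0520, -0.2567, 0.0625) → world pose (-0.0520, -0.2567, 0.0625)
step 2: ξ=(vx,vy,ωz)=(-0.0250, -0.2875, -0.1042), dt=2.0 → body Δ=(-0.1093, -0.5657, -0.2083) → world pose (-0.1258, -0.8281, -0.1458)
step 3: ξ=(vx,vy,ωz)=(0.0250, -0.3000, 0.0000), dt=1.5 → body Δ=(0.0375, -0.4500, 0.0000) → world pose (-0.1541, -1.2788, -0.1458)
step 4: ξ=(vx,vy,ωz)=(0.0125, 0.0750, -0.2083), dt=1.0 → body Δ=(0.0202, 0.0732, -0.2083) → world pose (-0.1234, -1.2093, -0.3542)
step 5: ξ=(vx,vy,ωz)=(-0.0750, 0.2000, -0.2604), dt=2.0 → body Δ=(-0.0415, 0.4203, -0.5208) → world pose (-0.0166, -0.8007, -0.8750)

(-0.0166, -0.8007, -0.8750)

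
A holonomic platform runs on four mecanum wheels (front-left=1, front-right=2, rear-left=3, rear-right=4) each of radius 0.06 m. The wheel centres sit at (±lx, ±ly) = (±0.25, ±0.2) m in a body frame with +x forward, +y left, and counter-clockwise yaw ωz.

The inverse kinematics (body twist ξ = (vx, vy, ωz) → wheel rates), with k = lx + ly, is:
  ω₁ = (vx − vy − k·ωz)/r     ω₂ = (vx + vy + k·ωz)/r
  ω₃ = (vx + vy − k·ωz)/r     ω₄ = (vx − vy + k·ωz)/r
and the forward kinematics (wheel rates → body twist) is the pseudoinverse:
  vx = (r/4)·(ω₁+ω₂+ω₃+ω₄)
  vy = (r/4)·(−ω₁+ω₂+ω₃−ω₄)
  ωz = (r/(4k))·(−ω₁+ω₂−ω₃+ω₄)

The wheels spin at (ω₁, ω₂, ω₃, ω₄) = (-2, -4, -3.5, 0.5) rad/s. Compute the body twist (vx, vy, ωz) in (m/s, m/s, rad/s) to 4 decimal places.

k = lx + ly = 0.25 + 0.2 = 0.4500
ω₁+ω₂+ω₃+ω₄ = -9.0000  →  vx = (0.06/4)·-9.0000 = -0.1350
−ω₁+ω₂+ω₃−ω₄ = -6.0000  →  vy = (0.06/4)·-6.0000 = -0.0900
−ω₁+ω₂−ω₃+ω₄ = 2.0000  →  ωz = (0.06/1.8000)·2.0000 = 0.0667

(-0.1350, -0.0900, 0.0667)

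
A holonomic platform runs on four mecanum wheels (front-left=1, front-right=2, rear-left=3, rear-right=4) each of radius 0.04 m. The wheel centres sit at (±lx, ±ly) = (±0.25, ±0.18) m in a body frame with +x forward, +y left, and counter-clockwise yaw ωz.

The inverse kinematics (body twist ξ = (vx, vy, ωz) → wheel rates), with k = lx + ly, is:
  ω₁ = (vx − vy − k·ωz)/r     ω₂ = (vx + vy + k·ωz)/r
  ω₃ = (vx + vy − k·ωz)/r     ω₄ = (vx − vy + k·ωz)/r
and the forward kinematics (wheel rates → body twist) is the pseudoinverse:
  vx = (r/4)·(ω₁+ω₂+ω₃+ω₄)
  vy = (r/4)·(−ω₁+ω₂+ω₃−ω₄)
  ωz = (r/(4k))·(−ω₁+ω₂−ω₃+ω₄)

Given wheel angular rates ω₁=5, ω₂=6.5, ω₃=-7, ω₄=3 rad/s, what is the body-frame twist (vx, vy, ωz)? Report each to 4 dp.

k = lx + ly = 0.25 + 0.18 = 0.4300
ω₁+ω₂+ω₃+ω₄ = 7.5000  →  vx = (0.04/4)·7.5000 = 0.0750
−ω₁+ω₂+ω₃−ω₄ = -8.5000  →  vy = (0.04/4)·-8.5000 = -0.0850
−ω₁+ω₂−ω₃+ω₄ = 11.5000  →  ωz = (0.04/1.7200)·11.5000 = 0.2674

(0.0750, -0.0850, 0.2674)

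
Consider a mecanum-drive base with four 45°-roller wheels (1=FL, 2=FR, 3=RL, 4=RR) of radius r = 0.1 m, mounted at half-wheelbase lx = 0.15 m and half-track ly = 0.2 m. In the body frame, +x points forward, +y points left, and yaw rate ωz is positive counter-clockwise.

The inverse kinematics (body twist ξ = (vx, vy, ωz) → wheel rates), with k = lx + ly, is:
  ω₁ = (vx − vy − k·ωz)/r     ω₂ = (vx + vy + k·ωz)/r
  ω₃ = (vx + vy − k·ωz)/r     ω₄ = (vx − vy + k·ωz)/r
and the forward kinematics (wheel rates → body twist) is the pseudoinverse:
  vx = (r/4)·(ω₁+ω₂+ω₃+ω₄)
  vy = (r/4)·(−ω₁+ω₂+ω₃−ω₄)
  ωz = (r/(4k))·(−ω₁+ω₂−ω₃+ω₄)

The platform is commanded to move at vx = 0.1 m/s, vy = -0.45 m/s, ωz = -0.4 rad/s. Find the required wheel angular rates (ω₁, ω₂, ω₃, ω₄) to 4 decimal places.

k = lx + ly = 0.15 + 0.2 = 0.3500;  k·ωz = 0.3500·-0.4 = -0.1400
ω₁ (FL) = (vx − vy − k·ωz)/r = 0.6900/0.1 = 6.9000
ω₂ (FR) = (vx + vy + k·ωz)/r = -0.4900/0.1 = -4.9000
ω₃ (RL) = (vx + vy − k·ωz)/r = -0.2100/0.1 = -2.1000
ω₄ (RR) = (vx − vy + k·ωz)/r = 0.4100/0.1 = 4.1000

(6.9000, -4.9000, -2.1000, 4.1000)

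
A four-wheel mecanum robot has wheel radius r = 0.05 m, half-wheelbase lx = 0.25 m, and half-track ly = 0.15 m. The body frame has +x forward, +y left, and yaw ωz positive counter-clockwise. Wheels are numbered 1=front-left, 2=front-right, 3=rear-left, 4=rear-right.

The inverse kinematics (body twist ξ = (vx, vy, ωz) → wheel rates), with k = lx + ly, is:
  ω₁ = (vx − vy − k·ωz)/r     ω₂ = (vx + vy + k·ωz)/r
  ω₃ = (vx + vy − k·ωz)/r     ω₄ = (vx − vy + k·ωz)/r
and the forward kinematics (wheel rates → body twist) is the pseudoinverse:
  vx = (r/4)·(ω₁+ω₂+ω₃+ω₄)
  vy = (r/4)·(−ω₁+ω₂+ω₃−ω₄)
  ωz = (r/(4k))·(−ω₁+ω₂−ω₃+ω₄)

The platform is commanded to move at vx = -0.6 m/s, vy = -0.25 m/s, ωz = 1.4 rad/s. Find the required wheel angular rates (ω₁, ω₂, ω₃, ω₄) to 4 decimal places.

k = lx + ly = 0.25 + 0.15 = 0.4000;  k·ωz = 0.4000·1.4 = 0.5600
ω₁ (FL) = (vx − vy − k·ωz)/r = -0.9100/0.05 = -18.2000
ω₂ (FR) = (vx + vy + k·ωz)/r = -0.2900/0.05 = -5.8000
ω₃ (RL) = (vx + vy − k·ωz)/r = -1.4100/0.05 = -28.2000
ω₄ (RR) = (vx − vy + k·ωz)/r = 0.2100/0.05 = 4.2000

(-18.2000, -5.8000, -28.2000, 4.2000)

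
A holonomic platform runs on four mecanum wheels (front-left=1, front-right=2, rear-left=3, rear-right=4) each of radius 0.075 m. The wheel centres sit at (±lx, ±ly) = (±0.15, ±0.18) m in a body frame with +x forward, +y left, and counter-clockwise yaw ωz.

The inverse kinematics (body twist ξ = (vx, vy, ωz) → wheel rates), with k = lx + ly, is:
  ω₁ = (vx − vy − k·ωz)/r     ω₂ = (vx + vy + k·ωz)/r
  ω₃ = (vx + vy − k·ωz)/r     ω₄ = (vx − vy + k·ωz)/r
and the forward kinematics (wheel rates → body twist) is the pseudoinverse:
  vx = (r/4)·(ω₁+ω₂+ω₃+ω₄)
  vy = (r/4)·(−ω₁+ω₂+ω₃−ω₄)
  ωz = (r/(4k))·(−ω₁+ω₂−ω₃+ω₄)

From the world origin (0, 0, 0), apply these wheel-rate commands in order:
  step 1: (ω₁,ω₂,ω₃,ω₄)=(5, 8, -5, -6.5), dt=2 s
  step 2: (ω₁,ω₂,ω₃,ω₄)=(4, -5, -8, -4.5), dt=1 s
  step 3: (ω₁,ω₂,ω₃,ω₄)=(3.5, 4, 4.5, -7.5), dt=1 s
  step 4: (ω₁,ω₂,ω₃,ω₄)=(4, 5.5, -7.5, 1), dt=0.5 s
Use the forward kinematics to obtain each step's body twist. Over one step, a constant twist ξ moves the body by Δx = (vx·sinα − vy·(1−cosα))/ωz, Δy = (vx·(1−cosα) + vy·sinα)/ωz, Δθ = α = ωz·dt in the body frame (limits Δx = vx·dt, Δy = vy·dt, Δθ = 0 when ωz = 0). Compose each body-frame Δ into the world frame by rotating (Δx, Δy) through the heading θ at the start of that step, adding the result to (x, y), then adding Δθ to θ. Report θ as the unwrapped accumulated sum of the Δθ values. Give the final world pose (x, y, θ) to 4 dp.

step 1: ξ=(vx,vy,ωz)=(0.0281, 0.0844, 0.0852), dt=2.0 → body Δ=(0.0416, 0.1727, 0.1705) → world pose (0.0416, 0.1727, 0.1705)
step 2: ξ=(vx,vy,ωz)=(-0.2531, -0.2344, -0.3125), dt=1.0 → body Δ=(-0.2853, -0.1913, -0.3125) → world pose (-0.2071, -0.0643, -0.1420)
step 3: ξ=(vx,vy,ωz)=(0.0844, 0.2344, -0.6534), dt=1.0 → body Δ=(0.1524, 0.1915, -0.6534) → world pose (-0.0292, 0.1037, -0.7955)
step 4: ξ=(vx,vy,ωz)=(0.0562, -0.1313, 0.5682), dt=0.5 → body Δ=(0.0370, -0.0608, 0.2841) → world pose (-0.0467, 0.0347, -0.5114)

(-0.0467, 0.0347, -0.5114)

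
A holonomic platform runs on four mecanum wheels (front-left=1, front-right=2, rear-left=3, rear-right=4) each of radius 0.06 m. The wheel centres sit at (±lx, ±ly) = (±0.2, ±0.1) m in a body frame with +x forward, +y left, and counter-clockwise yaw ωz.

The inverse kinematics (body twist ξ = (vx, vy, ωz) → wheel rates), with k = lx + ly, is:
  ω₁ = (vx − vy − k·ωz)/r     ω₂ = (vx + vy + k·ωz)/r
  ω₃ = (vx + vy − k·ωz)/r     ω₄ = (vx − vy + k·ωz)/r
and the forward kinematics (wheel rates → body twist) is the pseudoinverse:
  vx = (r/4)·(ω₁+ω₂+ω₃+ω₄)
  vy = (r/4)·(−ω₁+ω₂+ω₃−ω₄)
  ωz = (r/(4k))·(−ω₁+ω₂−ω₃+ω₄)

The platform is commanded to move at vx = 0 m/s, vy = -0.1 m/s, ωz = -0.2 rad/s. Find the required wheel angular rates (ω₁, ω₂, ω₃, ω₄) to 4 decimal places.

(2.6667, -2.6667, -0.6667, 0.6667)

k = lx + ly = 0.2 + 0.1 = 0.3000;  k·ωz = 0.3000·-0.2 = -0.0600
ω₁ (FL) = (vx − vy − k·ωz)/r = 0.1600/0.06 = 2.6667
ω₂ (FR) = (vx + vy + k·ωz)/r = -0.1600/0.06 = -2.6667
ω₃ (RL) = (vx + vy − k·ωz)/r = -0.0400/0.06 = -0.6667
ω₄ (RR) = (vx − vy + k·ωz)/r = 0.0400/0.06 = 0.6667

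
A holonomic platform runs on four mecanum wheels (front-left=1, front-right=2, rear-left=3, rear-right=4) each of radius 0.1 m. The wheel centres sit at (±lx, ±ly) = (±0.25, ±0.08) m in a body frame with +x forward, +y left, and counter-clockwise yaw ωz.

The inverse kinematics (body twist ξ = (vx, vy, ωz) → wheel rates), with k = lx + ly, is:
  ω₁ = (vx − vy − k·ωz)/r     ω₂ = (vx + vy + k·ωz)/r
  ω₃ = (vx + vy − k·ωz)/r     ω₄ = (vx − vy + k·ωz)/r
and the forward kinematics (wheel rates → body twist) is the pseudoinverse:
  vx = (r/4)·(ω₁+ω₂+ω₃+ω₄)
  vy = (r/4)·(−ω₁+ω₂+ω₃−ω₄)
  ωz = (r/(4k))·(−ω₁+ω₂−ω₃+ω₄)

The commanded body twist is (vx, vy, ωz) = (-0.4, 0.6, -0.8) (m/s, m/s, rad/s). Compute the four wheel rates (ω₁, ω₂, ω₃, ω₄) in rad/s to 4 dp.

(-7.3600, -0.6400, 4.6400, -12.6400)

k = lx + ly = 0.25 + 0.08 = 0.3300;  k·ωz = 0.3300·-0.8 = -0.2640
ω₁ (FL) = (vx − vy − k·ωz)/r = -0.7360/0.1 = -7.3600
ω₂ (FR) = (vx + vy + k·ωz)/r = -0.0640/0.1 = -0.6400
ω₃ (RL) = (vx + vy − k·ωz)/r = 0.4640/0.1 = 4.6400
ω₄ (RR) = (vx − vy + k·ωz)/r = -1.2640/0.1 = -12.6400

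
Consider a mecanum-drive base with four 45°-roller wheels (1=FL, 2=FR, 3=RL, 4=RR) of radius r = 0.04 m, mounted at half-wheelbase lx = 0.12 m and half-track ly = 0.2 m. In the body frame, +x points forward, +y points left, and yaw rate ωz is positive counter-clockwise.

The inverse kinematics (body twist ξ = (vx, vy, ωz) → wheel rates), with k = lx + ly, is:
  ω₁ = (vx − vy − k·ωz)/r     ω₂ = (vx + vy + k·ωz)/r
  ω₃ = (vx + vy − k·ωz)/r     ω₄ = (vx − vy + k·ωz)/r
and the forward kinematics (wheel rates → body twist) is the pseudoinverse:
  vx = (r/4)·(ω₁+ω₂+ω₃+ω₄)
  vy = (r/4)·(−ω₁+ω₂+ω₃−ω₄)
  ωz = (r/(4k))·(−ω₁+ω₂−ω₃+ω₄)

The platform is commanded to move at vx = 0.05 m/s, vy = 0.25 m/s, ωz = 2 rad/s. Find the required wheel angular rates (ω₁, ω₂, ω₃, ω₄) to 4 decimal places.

k = lx + ly = 0.12 + 0.2 = 0.3200;  k·ωz = 0.3200·2 = 0.6400
ω₁ (FL) = (vx − vy − k·ωz)/r = -0.8400/0.04 = -21.0000
ω₂ (FR) = (vx + vy + k·ωz)/r = 0.9400/0.04 = 23.5000
ω₃ (RL) = (vx + vy − k·ωz)/r = -0.3400/0.04 = -8.5000
ω₄ (RR) = (vx − vy + k·ωz)/r = 0.4400/0.04 = 11.0000

(-21.0000, 23.5000, -8.5000, 11.0000)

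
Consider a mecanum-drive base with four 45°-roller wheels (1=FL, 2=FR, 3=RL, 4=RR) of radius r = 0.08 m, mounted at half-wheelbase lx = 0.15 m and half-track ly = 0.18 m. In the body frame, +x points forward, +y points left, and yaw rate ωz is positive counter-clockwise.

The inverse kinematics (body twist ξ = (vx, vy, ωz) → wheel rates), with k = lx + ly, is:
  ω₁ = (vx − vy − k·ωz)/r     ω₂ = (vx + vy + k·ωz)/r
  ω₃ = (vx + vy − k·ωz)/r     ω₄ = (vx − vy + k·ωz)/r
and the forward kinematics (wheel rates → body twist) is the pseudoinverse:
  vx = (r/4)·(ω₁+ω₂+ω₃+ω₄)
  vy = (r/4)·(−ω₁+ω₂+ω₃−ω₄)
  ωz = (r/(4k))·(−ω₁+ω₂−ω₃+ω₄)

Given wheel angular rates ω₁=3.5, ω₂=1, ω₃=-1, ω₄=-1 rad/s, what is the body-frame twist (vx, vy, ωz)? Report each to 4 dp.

k = lx + ly = 0.15 + 0.18 = 0.3300
ω₁+ω₂+ω₃+ω₄ = 2.5000  →  vx = (0.08/4)·2.5000 = 0.0500
−ω₁+ω₂+ω₃−ω₄ = -2.5000  →  vy = (0.08/4)·-2.5000 = -0.0500
−ω₁+ω₂−ω₃+ω₄ = -2.5000  →  ωz = (0.08/1.3200)·-2.5000 = -0.1515

(0.0500, -0.0500, -0.1515)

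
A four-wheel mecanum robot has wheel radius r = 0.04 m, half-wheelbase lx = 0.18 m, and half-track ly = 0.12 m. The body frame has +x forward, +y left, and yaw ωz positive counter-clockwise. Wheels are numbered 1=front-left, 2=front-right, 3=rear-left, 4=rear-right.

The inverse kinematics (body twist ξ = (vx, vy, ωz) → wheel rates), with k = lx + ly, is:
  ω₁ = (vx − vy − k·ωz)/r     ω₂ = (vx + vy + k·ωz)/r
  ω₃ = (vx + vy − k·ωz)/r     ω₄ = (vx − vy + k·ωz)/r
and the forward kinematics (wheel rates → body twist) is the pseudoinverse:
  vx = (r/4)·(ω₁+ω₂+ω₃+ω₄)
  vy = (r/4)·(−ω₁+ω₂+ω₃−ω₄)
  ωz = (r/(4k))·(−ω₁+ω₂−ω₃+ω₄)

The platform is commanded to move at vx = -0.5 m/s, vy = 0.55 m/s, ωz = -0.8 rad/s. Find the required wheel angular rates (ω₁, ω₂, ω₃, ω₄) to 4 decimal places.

k = lx + ly = 0.18 + 0.12 = 0.3000;  k·ωz = 0.3000·-0.8 = -0.2400
ω₁ (FL) = (vx − vy − k·ωz)/r = -0.8100/0.04 = -20.2500
ω₂ (FR) = (vx + vy + k·ωz)/r = -0.1900/0.04 = -4.7500
ω₃ (RL) = (vx + vy − k·ωz)/r = 0.2900/0.04 = 7.2500
ω₄ (RR) = (vx − vy + k·ωz)/r = -1.2900/0.04 = -32.2500

(-20.2500, -4.7500, 7.2500, -32.2500)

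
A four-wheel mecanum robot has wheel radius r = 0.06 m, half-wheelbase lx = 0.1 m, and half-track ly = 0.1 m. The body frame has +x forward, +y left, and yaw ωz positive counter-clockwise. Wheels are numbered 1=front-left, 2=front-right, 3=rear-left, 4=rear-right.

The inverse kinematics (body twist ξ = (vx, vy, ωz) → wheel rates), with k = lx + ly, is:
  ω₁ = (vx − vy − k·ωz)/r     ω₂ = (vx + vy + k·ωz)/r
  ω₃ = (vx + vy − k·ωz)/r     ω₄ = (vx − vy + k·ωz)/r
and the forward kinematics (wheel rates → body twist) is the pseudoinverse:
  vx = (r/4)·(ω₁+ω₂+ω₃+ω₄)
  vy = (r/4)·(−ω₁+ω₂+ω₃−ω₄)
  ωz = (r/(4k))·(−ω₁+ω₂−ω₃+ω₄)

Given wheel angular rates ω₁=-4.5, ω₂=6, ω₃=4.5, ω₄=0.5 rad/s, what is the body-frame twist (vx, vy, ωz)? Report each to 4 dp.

k = lx + ly = 0.1 + 0.1 = 0.2000
ω₁+ω₂+ω₃+ω₄ = 6.5000  →  vx = (0.06/4)·6.5000 = 0.0975
−ω₁+ω₂+ω₃−ω₄ = 14.5000  →  vy = (0.06/4)·14.5000 = 0.2175
−ω₁+ω₂−ω₃+ω₄ = 6.5000  →  ωz = (0.06/0.8000)·6.5000 = 0.4875

(0.0975, 0.2175, 0.4875)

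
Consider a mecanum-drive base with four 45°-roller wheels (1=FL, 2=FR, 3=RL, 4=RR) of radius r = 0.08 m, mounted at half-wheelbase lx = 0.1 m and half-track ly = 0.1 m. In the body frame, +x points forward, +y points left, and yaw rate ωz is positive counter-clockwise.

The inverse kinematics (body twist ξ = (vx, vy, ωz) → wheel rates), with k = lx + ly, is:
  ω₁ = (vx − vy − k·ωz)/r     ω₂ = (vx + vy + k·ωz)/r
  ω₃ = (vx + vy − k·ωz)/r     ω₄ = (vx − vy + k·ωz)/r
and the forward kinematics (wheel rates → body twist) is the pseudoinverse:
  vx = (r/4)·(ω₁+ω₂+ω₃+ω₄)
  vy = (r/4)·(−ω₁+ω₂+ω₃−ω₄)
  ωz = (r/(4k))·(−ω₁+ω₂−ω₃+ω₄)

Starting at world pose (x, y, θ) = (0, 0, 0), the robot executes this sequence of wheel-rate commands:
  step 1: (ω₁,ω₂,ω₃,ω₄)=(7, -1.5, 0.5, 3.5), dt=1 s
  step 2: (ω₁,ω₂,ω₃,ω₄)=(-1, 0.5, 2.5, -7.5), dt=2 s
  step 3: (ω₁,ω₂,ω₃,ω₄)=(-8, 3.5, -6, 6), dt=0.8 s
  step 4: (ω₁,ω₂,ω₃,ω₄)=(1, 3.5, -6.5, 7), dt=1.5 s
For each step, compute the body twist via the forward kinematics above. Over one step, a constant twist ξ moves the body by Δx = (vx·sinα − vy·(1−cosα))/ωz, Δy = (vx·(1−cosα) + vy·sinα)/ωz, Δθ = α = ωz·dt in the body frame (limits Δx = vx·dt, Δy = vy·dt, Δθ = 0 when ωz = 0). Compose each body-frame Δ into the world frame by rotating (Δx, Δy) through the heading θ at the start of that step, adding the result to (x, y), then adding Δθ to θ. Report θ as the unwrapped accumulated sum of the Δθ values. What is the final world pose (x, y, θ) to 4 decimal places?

(0.7317, -0.0378, 2.0300)

step 1: ξ=(vx,vy,ωz)=(0.1900, -0.2300, -0.5500), dt=1.0 → body Δ=(0.1189, -0.2695, -0.5500) → world pose (0.1189, -0.2695, -0.5500)
step 2: ξ=(vx,vy,ωz)=(-0.1100, 0.2300, -0.8500), dt=2.0 → body Δ=(0.1771, 0.4144, -1.7000) → world pose (0.4865, -0.0088, -2.2500)
step 3: ξ=(vx,vy,ωz)=(-0.0900, -0.0100, 2.3500), dt=0.8 → body Δ=(-0.0309, -0.0540, 1.8800) → world pose (0.4639, 0.0492, -0.3700)
step 4: ξ=(vx,vy,ωz)=(0.1000, -0.2200, 1.6000), dt=1.5 → body Δ=(0.2811, 0.0157, 2.4000) → world pose (0.7317, -0.0378, 2.0300)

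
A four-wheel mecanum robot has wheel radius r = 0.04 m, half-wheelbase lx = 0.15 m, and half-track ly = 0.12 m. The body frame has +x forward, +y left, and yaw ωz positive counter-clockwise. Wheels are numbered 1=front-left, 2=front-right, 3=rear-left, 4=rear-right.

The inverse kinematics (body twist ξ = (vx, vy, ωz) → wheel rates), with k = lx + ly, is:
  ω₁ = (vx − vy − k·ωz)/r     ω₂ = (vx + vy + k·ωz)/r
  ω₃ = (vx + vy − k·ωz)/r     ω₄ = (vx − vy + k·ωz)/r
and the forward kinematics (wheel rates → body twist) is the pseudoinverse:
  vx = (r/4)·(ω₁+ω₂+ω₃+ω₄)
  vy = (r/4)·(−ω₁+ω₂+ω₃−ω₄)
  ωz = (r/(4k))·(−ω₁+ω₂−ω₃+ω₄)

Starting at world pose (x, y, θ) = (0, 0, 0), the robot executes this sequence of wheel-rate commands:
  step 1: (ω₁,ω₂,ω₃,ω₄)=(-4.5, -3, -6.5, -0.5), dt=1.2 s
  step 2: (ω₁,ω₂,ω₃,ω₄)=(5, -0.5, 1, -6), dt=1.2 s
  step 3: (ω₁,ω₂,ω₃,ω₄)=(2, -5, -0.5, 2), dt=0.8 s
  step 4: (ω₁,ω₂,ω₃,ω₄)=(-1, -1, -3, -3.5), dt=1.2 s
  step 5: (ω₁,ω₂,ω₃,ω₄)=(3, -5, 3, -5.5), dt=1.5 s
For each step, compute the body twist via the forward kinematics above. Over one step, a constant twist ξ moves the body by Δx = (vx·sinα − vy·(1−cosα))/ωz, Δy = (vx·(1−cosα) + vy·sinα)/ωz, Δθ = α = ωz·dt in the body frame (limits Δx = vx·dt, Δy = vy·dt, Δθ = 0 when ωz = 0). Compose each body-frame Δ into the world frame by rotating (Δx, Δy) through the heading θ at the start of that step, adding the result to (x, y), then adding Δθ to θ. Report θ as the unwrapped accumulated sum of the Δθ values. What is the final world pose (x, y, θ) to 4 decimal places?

step 1: ξ=(vx,vy,ωz)=(-0.1450, -0.0450, 0.2778), dt=1.2 → body Δ=(-0.1619, -0.0817, 0.3333) → world pose (-0.1619, -0.0817, 0.3333)
step 2: ξ=(vx,vy,ωz)=(-0.0050, 0.0150, -0.4630), dt=1.2 → body Δ=(-0.0008, 0.0187, -0.5556) → world pose (-0.1688, -0.0643, -0.2222)
step 3: ξ=(vx,vy,ωz)=(-0.0150, -0.0950, -0.1667), dt=0.8 → body Δ=(-0.0170, -0.0750, -0.1333) → world pose (-0.2019, -0.1337, -0.3556)
step 4: ξ=(vx,vy,ωz)=(-0.0850, 0.0050, -0.0185), dt=1.2 → body Δ=(-0.1019, 0.0071, -0.0222) → world pose (-0.2950, -0.0915, -0.3778)
step 5: ξ=(vx,vy,ωz)=(-0.0450, 0.0050, -0.6111), dt=1.5 → body Δ=(-0.0552, 0.0353, -0.9167) → world pose (-0.3333, -0.0383, -1.2944)

(-0.3333, -0.0383, -1.2944)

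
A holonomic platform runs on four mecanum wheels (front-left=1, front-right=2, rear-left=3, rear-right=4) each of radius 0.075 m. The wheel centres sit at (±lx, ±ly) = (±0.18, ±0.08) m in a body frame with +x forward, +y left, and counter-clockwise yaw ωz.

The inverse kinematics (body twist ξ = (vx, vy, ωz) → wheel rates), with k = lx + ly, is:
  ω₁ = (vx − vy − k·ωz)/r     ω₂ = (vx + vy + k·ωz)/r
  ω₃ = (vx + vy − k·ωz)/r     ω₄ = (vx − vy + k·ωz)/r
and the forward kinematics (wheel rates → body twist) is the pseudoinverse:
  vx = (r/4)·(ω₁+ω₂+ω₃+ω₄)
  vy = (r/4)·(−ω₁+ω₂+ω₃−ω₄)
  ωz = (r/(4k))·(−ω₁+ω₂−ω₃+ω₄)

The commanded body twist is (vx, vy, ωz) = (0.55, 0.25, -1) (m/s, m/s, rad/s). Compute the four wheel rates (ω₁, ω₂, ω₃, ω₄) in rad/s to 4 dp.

k = lx + ly = 0.18 + 0.08 = 0.2600;  k·ωz = 0.2600·-1 = -0.2600
ω₁ (FL) = (vx − vy − k·ωz)/r = 0.5600/0.075 = 7.4667
ω₂ (FR) = (vx + vy + k·ωz)/r = 0.5400/0.075 = 7.2000
ω₃ (RL) = (vx + vy − k·ωz)/r = 1.0600/0.075 = 14.1333
ω₄ (RR) = (vx − vy + k·ωz)/r = 0.0400/0.075 = 0.5333

(7.4667, 7.2000, 14.1333, 0.5333)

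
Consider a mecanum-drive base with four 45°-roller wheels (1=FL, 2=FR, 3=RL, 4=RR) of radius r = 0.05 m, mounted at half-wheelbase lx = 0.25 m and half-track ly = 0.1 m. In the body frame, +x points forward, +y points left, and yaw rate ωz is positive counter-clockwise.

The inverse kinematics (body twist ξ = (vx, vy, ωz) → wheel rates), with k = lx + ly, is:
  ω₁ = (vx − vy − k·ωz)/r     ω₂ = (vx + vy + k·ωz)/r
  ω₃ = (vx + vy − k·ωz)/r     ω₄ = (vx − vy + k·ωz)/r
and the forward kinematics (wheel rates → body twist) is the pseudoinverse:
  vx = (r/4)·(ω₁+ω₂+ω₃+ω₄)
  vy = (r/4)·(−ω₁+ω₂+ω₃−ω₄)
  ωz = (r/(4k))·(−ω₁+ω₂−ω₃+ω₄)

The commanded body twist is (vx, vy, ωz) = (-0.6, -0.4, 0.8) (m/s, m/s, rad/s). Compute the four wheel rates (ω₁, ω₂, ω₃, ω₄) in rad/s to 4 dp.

(-9.6000, -14.4000, -25.6000, 1.6000)

k = lx + ly = 0.25 + 0.1 = 0.3500;  k·ωz = 0.3500·0.8 = 0.2800
ω₁ (FL) = (vx − vy − k·ωz)/r = -0.4800/0.05 = -9.6000
ω₂ (FR) = (vx + vy + k·ωz)/r = -0.7200/0.05 = -14.4000
ω₃ (RL) = (vx + vy − k·ωz)/r = -1.2800/0.05 = -25.6000
ω₄ (RR) = (vx − vy + k·ωz)/r = 0.0800/0.05 = 1.6000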